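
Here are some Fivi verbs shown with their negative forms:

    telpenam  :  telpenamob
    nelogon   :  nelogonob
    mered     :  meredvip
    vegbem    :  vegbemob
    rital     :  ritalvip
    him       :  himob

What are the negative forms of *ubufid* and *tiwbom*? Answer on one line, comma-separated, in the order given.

Looking at the final consonant of each stem: -ob when the stem ends in a nasal (*telpenam*, *nelogon*, *vegbem*, *him*); -vip when the stem ends in a non-nasal consonant (*mered*, *rital*).
*ubufid*: final consonant = /d/, non-nasal → -vip → *ubufidvip*.
*tiwbom*: final consonant = /m/, a nasal → -ob → *tiwbomob*.

ubufidvip, tiwbomob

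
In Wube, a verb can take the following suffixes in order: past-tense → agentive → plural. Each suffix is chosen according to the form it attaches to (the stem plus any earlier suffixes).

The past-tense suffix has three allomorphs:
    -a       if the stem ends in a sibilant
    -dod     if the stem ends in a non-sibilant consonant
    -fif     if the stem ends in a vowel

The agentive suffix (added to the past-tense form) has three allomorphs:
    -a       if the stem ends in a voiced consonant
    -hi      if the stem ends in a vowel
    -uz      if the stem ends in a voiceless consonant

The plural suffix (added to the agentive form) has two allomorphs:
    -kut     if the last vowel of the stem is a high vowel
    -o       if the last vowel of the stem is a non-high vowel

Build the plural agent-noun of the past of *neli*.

nelififuzkut

The final sound of *neli* is /i/, which is a vowel, so the past-tense suffix is -fif, giving *nelifif*.
The final sound of the past-tense form *nelifif* is /f/, which is a voiceless consonant, so the agentive suffix is -uz, giving *nelififuz*.
The agentive form *nelififuz*: last vowel = /u/, a high vowel → -kut → *nelififuzkut*.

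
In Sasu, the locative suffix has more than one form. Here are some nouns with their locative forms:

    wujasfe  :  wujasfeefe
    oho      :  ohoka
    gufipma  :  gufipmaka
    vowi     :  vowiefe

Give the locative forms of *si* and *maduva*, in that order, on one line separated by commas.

siefe, maduvaka

The alternation tracks the last vowel of the stem — -efe when the last vowel of the stem is a front vowel (*wujasfe*, *vowi*); -ka when the last vowel of the stem is a back vowel (*oho*, *gufipma*).
Since the last vowel of *si* is /i/ (a front vowel), it takes -efe, giving *siefe*.
*maduva*: last vowel = /a/, a back vowel → -ka → *maduvaka*.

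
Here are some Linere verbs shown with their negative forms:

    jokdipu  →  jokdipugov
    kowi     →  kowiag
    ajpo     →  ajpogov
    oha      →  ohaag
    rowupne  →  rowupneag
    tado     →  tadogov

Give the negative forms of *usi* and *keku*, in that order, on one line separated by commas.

usiag, kekugov

The suffix is conditioned by the last vowel: -gov when the last vowel of the stem is a rounded vowel (*jokdipu*, *ajpo*, *tado*); -ag when the last vowel of the stem is an unrounded vowel (*kowi*, *oha*, *rowupne*).
*usi* — last vowel /i/ (an unrounded vowel) → -ag → *usiag*.
*keku*: last vowel = /u/, a rounded vowel → -gov → *kekugov*.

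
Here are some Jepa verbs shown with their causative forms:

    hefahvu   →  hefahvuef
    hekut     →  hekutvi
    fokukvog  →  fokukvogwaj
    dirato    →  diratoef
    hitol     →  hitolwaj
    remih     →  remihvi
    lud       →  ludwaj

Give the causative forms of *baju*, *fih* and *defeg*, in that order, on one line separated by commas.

Looking at the final sound of each stem: -vi when the stem ends in a voiceless consonant (*hekut*, *remih*); -waj when the stem ends in a voiced consonant (*fokukvog*, *hitol*, *lud*); -ef when the stem ends in a vowel (*hefahvu*, *dirato*).
*baju*: final sound = /u/, a vowel → -ef → *bajuef*.
The final sound of *fih* is /h/, which is a voiceless consonant, so the suffix is -vi, giving *fihvi*.
*defeg* — final sound /g/ (a voiced consonant) → -waj → *defegwaj*.

bajuef, fihvi, defegwaj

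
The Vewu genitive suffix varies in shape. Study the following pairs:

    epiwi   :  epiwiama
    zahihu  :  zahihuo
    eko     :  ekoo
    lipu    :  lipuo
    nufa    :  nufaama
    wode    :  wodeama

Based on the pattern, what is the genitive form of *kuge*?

Looking at the last vowel of each stem: -o when the last vowel of the stem is a rounded vowel (*zahihu*, *eko*, *lipu*); -ama when the last vowel of the stem is an unrounded vowel (*epiwi*, *nufa*, *wode*).
The last vowel of *kuge* is /e/, which is an unrounded vowel, so the suffix is -ama, giving *kugeama*.

kugeama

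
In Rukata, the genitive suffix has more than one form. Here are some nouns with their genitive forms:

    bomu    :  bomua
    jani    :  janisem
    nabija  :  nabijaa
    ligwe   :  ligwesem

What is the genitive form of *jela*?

jelaa

The suffix is conditioned by the last vowel: -sem when the last vowel of the stem is a front vowel (*jani*, *ligwe*); -a when the last vowel of the stem is a back vowel (*bomu*, *nabija*).
Since the last vowel of *jela* is /a/ (a back vowel), it takes -a, giving *jelaa*.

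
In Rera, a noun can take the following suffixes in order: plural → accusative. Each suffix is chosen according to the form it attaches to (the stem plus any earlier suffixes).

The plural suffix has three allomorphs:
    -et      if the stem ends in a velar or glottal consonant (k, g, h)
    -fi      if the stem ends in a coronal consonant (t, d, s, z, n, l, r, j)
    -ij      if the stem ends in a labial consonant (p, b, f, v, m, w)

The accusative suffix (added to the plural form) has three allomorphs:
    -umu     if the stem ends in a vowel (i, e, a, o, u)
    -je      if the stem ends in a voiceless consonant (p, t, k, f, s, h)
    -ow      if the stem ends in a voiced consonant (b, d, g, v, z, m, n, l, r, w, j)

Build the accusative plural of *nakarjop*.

nakarjopijow

Since the final consonant of *nakarjop* is /p/ (labial), it takes -ij, giving *nakarjopij*.
The plural form *nakarjopij*: final sound = /j/, a voiced consonant → -ow → *nakarjopijow*.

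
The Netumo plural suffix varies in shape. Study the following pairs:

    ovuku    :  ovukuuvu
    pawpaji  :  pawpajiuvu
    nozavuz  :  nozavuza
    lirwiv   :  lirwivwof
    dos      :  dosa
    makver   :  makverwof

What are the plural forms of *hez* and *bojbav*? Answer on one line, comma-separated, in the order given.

heza, bojbavwof

The alternation tracks the final sound of the stem — -a when the stem ends in a sibilant (*nozavuz*, *dos*); -wof when the stem ends in a non-sibilant consonant (*lirwiv*, *makver*); -uvu when the stem ends in a vowel (*ovuku*, *pawpaji*).
Since the final sound of *hez* is /z/ (a sibilant), it takes -a, giving *heza*.
Since the final sound of *bojbav* is /v/ (a non-sibilant consonant), it takes -wof, giving *bojbavwof*.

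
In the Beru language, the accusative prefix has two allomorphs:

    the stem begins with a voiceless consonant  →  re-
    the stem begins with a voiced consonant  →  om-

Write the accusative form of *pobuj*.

*pobuj*: first consonant = /p/, voiceless → re- → *repobuj*.

repobuj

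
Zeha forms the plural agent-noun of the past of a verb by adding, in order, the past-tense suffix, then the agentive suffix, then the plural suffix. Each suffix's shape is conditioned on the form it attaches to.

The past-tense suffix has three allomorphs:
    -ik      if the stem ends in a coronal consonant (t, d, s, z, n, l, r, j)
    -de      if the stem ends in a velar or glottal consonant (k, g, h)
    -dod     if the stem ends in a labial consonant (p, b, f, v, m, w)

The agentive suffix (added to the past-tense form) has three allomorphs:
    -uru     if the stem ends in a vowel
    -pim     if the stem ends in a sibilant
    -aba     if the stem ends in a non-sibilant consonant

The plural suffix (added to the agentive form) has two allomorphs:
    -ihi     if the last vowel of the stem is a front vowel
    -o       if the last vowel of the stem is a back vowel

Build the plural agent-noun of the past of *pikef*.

pikefdodabao

The final consonant of *pikef* is /f/, which is labial, so the past-tense suffix is -dod, giving *pikefdod*.
Since the final sound of the past-tense form *pikefdod* is /d/ (a non-sibilant consonant), it takes -aba, giving *pikefdodaba*.
The last vowel of the agentive form *pikefdodaba* is /a/, which is a back vowel, so the plural suffix is -o, giving *pikefdodabao*.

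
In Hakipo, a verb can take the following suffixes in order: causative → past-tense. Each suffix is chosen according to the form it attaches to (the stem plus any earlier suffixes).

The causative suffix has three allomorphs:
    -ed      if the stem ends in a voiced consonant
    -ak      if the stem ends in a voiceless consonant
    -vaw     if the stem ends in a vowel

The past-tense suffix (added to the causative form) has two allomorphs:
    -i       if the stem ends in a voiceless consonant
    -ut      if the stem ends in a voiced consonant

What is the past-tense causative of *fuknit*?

The final sound of *fuknit* is /t/, which is a voiceless consonant, so the causative suffix is -ak, giving *fuknitak*.
The causative form *fuknitak* — final consonant /k/ (voiceless) → -i → *fuknitaki*.

fuknitaki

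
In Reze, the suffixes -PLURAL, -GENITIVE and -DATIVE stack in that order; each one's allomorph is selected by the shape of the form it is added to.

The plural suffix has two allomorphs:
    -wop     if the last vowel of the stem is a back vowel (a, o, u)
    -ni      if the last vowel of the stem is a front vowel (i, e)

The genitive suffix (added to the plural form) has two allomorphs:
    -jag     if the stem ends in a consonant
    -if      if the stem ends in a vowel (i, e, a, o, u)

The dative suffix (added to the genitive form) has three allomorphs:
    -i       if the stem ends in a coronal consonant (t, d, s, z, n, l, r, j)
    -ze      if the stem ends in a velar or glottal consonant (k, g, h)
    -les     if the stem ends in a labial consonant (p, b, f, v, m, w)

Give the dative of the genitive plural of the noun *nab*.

Since the last vowel of *nab* is /a/ (a back vowel), it takes -wop, giving *nabwop*.
Since the final sound of the plural form *nabwop* is /p/ (a consonant), it takes -jag, giving *nabwopjag*.
Since the final consonant of the genitive form *nabwopjag* is /g/ (velar/glottal), it takes -ze, giving *nabwopjagze*.

nabwopjagze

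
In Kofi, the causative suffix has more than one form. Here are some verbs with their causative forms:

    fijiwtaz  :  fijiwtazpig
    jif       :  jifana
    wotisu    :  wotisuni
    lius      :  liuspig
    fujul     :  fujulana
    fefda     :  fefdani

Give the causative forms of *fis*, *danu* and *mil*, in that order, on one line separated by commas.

fispig, danuni, milana

The suffix is conditioned by the final sound: -pig when the stem ends in a sibilant (*fijiwtaz*, *lius*); -ana when the stem ends in a non-sibilant consonant (*jif*, *fujul*); -ni when the stem ends in a vowel (*wotisu*, *fefda*).
*fis* — final sound /s/ (a sibilant) → -pig → *fispig*.
*danu*: final sound = /u/, a vowel → -ni → *danuni*.
Since the final sound of *mil* is /l/ (a non-sibilant consonant), it takes -ana, giving *milana*.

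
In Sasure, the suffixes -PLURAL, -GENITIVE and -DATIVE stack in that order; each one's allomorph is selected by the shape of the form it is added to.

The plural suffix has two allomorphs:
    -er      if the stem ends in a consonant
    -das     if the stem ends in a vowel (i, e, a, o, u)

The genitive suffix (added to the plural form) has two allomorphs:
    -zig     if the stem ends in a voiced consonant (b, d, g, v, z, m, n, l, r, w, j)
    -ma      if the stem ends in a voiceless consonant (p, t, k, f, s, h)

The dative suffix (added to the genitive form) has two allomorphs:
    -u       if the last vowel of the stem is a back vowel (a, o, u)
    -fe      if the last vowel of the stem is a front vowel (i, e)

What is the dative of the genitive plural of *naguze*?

Since the final sound of *naguze* is /e/ (a vowel), it takes -das, giving *naguzedas*.
The plural form *naguzedas*: final consonant = /s/, voiceless → -ma → *naguzedasma*.
The genitive form *naguzedasma*: last vowel = /a/, a back vowel → -u → *naguzedasmau*.

naguzedasmau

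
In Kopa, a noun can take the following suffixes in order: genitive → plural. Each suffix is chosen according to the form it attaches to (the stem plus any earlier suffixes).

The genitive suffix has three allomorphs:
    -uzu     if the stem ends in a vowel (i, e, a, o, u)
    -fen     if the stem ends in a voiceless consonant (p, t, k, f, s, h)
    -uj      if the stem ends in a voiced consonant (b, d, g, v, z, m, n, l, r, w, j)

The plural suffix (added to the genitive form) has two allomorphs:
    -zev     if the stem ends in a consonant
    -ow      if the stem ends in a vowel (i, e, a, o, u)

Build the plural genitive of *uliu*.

Since the final sound of *uliu* is /u/ (a vowel), it takes -uzu, giving *uliuuzu*.
The genitive form *uliuuzu*: final sound = /u/, a vowel → -ow → *uliuuzuow*.

uliuuzuow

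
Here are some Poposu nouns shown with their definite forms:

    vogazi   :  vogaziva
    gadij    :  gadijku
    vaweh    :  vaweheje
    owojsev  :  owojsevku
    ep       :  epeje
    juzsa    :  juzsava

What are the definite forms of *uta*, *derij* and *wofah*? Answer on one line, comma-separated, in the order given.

utava, derijku, wofaheje

The pattern is voicing of the final sound: -eje when the stem ends in a voiceless consonant (*vaweh*, *ep*); -ku when the stem ends in a voiced consonant (*gadij*, *owojsev*); -va when the stem ends in a vowel (*vogazi*, *juzsa*).
The final sound of *uta* is /a/, which is a vowel, so the suffix is -va, giving *utava*.
*derij* — final sound /j/ (a voiced consonant) → -ku → *derijku*.
The final sound of *wofah* is /h/, which is a voiceless consonant, so the suffix is -eje, giving *wofaheje*.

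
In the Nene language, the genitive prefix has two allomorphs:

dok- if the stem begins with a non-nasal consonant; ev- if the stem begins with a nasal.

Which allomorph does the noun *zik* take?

The first consonant of *zik* is /z/, which is non-nasal, so the prefix is dok-.

dok-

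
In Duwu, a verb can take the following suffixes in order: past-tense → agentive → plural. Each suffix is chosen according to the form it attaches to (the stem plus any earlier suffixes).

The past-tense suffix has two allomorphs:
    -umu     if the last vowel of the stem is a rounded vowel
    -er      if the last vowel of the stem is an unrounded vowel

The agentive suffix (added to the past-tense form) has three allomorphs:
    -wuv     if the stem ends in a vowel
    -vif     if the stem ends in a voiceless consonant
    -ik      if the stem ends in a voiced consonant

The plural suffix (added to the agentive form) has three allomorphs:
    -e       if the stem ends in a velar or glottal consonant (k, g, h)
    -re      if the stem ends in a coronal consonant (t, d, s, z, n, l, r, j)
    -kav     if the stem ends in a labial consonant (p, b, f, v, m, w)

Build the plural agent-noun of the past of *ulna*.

Since the last vowel of *ulna* is /a/ (an unrounded vowel), it takes -er, giving *ulnaer*.
The past-tense form *ulnaer* — final sound /r/ (a voiced consonant) → -ik → *ulnaerik*.
The final consonant of the agentive form *ulnaerik* is /k/, which is velar/glottal, so the plural suffix is -e, giving *ulnaerike*.

ulnaerike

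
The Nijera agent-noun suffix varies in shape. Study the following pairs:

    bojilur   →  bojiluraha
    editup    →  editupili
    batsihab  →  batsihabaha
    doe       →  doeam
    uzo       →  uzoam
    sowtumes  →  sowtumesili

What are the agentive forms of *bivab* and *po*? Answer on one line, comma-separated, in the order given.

bivabaha, poam

The alternation tracks the final sound of the stem — -ili when the stem ends in a voiceless consonant (*editup*, *sowtumes*); -aha when the stem ends in a voiced consonant (*bojilur*, *batsihab*); -am when the stem ends in a vowel (*doe*, *uzo*).
*bivab* — final sound /b/ (a voiced consonant) → -aha → *bivabaha*.
Since the final sound of *po* is /o/ (a vowel), it takes -am, giving *poam*.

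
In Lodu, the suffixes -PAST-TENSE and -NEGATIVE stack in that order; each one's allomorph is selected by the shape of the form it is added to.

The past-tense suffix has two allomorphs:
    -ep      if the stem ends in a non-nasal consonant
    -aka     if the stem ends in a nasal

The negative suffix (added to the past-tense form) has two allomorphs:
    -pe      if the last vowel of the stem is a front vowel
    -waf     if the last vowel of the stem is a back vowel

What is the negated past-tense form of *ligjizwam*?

The final consonant of *ligjizwam* is /m/, which is a nasal, so the past-tense suffix is -aka, giving *ligjizwamaka*.
The past-tense form *ligjizwamaka*: last vowel = /a/, a back vowel → -waf → *ligjizwamakawaf*.

ligjizwamakawaf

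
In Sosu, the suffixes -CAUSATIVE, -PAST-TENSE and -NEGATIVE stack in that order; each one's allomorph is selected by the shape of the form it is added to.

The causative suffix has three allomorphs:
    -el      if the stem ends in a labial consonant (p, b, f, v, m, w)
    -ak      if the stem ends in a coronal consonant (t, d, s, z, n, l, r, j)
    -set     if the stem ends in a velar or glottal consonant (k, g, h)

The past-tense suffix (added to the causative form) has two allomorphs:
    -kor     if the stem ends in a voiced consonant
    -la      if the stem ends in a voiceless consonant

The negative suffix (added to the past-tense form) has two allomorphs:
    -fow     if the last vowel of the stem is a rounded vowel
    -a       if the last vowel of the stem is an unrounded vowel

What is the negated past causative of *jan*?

janaklaa

*jan*: final consonant = /n/, coronal → -ak → *janak*.
The causative form *janak* — final consonant /k/ (voiceless) → -la → *janakla*.
Since the last vowel of the past-tense form *janakla* is /a/ (an unrounded vowel), it takes -a, giving *janaklaa*.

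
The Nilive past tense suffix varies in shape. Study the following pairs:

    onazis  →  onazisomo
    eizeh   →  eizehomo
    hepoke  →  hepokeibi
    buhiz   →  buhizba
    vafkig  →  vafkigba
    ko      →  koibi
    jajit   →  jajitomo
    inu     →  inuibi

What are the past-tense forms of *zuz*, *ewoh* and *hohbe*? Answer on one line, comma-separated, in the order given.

The pattern is voicing of the final sound: -omo when the stem ends in a voiceless consonant (*onazis*, *eizeh*, *jajit*); -ba when the stem ends in a voiced consonant (*buhiz*, *vafkig*); -ibi when the stem ends in a vowel (*hepoke*, *ko*, *inu*).
*zuz* — final sound /z/ (a voiced consonant) → -ba → *zuzba*.
Since the final sound of *ewoh* is /h/ (a voiceless consonant), it takes -omo, giving *ewohomo*.
Since the final sound of *hohbe* is /e/ (a vowel), it takes -ibi, giving *hohbeibi*.

zuzba, ewohomo, hohbeibi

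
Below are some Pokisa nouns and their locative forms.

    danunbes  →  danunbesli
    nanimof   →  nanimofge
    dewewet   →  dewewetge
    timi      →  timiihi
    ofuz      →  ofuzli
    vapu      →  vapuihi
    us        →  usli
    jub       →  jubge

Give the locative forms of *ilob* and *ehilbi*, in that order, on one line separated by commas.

The suffix is conditioned by the final sound: -li when the stem ends in a sibilant (*danunbes*, *ofuz*, *us*); -ge when the stem ends in a non-sibilant consonant (*nanimof*, *dewewet*, *jub*); -ihi when the stem ends in a vowel (*timi*, *vapu*).
*ilob* — final sound /b/ (a non-sibilant consonant) → -ge → *ilobge*.
The final sound of *ehilbi* is /i/, which is a vowel, so the suffix is -ihi, giving *ehilbiihi*.

ilobge, ehilbiihi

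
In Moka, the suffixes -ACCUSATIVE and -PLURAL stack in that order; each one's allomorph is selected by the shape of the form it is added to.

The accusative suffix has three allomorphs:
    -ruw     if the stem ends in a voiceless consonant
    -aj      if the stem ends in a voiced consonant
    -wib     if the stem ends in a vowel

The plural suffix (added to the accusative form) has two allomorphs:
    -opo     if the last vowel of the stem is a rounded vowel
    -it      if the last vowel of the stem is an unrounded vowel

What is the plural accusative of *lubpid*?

lubpidajit

The final sound of *lubpid* is /d/, which is a voiced consonant, so the accusative suffix is -aj, giving *lubpidaj*.
The accusative form *lubpidaj* — last vowel /a/ (an unrounded vowel) → -it → *lubpidajit*.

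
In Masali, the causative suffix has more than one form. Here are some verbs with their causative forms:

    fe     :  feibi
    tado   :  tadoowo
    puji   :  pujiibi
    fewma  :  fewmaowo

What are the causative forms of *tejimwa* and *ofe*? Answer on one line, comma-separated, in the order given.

Looking at the last vowel of each stem: -ibi when the last vowel of the stem is a front vowel (*fe*, *puji*); -owo when the last vowel of the stem is a back vowel (*tado*, *fewma*).
*tejimwa*: last vowel = /a/, a back vowel → -owo → *tejimwaowo*.
*ofe* — last vowel /e/ (a front vowel) → -ibi → *ofeibi*.

tejimwaowo, ofeibi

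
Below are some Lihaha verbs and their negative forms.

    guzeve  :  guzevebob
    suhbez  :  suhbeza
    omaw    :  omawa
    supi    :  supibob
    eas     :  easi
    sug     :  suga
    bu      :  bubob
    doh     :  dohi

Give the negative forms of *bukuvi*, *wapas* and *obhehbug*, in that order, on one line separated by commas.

The alternation tracks the final sound of the stem — -i when the stem ends in a voiceless consonant (*eas*, *doh*); -a when the stem ends in a voiced consonant (*suhbez*, *omaw*, *sug*); -bob when the stem ends in a vowel (*guzeve*, *supi*, *bu*).
*bukuvi*: final sound = /i/, a vowel → -bob → *bukuvibob*.
The final sound of *wapas* is /s/, which is a voiceless consonant, so the suffix is -i, giving *wapasi*.
Since the final sound of *obhehbug* is /g/ (a voiced consonant), it takes -a, giving *obhehbuga*.

bukuvibob, wapasi, obhehbuga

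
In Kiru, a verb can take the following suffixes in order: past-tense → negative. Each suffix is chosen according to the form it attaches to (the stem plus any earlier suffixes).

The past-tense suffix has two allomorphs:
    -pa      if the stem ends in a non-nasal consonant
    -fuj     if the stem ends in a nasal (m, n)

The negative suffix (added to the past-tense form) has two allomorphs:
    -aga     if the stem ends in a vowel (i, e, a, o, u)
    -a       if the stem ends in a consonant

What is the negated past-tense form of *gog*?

gogpaaga

*gog*: final consonant = /g/, non-nasal → -pa → *gogpa*.
The past-tense form *gogpa*: final sound = /a/, a vowel → -aga → *gogpaaga*.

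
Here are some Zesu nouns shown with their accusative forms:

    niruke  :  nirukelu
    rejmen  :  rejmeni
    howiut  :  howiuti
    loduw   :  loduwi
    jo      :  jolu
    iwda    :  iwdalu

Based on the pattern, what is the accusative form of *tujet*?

The pattern is consonant vs. vowel: -i when the stem ends in a consonant (*rejmen*, *howiut*, *loduw*); -lu when the stem ends in a vowel (*niruke*, *jo*, *iwda*).
*tujet*: final sound = /t/, a consonant → -i → *tujeti*.

tujeti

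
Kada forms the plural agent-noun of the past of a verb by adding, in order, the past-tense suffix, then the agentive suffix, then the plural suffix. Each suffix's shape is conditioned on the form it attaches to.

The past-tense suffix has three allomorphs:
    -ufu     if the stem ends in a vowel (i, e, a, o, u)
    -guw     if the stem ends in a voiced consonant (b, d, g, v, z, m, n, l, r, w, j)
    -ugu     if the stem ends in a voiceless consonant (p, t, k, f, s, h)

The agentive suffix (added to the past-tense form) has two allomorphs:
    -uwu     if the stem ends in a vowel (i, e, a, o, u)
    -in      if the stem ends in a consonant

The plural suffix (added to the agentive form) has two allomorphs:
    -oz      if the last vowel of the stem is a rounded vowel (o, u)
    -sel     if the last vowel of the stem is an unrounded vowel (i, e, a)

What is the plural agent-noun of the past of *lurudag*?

lurudagguwinsel

The final sound of *lurudag* is /g/, which is a voiced consonant, so the past-tense suffix is -guw, giving *lurudagguw*.
Since the final sound of the past-tense form *lurudagguw* is /w/ (a consonant), it takes -in, giving *lurudagguwin*.
The agentive form *lurudagguwin*: last vowel = /i/, an unrounded vowel → -sel → *lurudagguwinsel*.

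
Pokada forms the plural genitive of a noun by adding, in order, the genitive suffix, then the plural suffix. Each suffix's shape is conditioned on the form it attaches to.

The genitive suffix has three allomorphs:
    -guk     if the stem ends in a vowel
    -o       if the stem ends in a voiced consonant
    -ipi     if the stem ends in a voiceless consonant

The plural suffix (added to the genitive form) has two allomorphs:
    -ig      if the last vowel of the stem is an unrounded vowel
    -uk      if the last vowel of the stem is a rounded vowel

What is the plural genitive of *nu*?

*nu*: final sound = /u/, a vowel → -guk → *nuguk*.
The last vowel of the genitive form *nuguk* is /u/, which is a rounded vowel, so the plural suffix is -uk, giving *nugukuk*.

nugukuk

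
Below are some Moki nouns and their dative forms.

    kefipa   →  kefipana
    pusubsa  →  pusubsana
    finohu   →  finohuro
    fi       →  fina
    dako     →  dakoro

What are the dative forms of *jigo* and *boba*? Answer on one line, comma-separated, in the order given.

jigoro, bobana

The alternation tracks the last vowel of the stem — -ro when the last vowel of the stem is a rounded vowel (*finohu*, *dako*); -na when the last vowel of the stem is an unrounded vowel (*kefipa*, *pusubsa*, *fi*).
The last vowel of *jigo* is /o/, which is a rounded vowel, so the suffix is -ro, giving *jigoro*.
*boba* — last vowel /a/ (an unrounded vowel) → -na → *bobana*.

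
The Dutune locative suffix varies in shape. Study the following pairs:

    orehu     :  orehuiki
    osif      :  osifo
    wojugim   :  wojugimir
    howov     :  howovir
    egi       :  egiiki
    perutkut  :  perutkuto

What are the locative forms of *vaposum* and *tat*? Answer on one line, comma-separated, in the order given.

The pattern is voicing of the final sound: -o when the stem ends in a voiceless consonant (*osif*, *perutkut*); -ir when the stem ends in a voiced consonant (*wojugim*, *howov*); -iki when the stem ends in a vowel (*orehu*, *egi*).
The final sound of *vaposum* is /m/, which is a voiced consonant, so the suffix is -ir, giving *vaposumir*.
*tat*: final sound = /t/, a voiceless consonant → -o → *tato*.

vaposumir, tato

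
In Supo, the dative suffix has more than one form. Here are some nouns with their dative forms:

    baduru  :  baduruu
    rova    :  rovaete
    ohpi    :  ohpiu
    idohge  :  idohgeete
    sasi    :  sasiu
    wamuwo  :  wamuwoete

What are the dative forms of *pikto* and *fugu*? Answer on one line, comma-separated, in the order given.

The alternation tracks the last vowel of the stem — -u when the last vowel of the stem is a high vowel (*baduru*, *ohpi*, *sasi*); -ete when the last vowel of the stem is a non-high vowel (*rova*, *idohge*, *wamuwo*).
The last vowel of *pikto* is /o/, which is a non-high vowel, so the suffix is -ete, giving *piktoete*.
*fugu* — last vowel /u/ (a high vowel) → -u → *fuguu*.

piktoete, fuguu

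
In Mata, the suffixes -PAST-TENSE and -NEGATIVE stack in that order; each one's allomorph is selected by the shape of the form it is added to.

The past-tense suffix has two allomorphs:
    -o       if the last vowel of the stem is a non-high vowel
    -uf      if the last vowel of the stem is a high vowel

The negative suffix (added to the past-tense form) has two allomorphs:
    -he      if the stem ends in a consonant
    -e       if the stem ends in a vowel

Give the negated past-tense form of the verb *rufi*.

rufiufhe

*rufi* — last vowel /i/ (a high vowel) → -uf → *rufiuf*.
The past-tense form *rufiuf*: final sound = /f/, a consonant → -he → *rufiufhe*.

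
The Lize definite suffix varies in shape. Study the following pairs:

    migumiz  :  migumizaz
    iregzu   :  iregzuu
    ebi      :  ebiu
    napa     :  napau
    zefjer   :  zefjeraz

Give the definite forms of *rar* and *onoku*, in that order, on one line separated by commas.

The suffix is conditioned by the final sound: -az when the stem ends in a consonant (*migumiz*, *zefjer*); -u when the stem ends in a vowel (*iregzu*, *ebi*, *napa*).
The final sound of *rar* is /r/, which is a consonant, so the suffix is -az, giving *raraz*.
*onoku* — final sound /u/ (a vowel) → -u → *onokuu*.

raraz, onokuu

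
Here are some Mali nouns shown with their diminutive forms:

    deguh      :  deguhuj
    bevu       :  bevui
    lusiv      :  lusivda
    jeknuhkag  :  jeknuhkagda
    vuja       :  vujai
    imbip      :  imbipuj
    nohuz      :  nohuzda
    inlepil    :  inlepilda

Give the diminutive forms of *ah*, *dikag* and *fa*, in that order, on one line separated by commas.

ahuj, dikagda, fai

The alternation tracks the final sound of the stem — -uj when the stem ends in a voiceless consonant (*deguh*, *imbip*); -da when the stem ends in a voiced consonant (*lusiv*, *jeknuhkag*, *nohuz*, *inlepil*); -i when the stem ends in a vowel (*bevu*, *vuja*).
*ah*: final sound = /h/, a voiceless consonant → -uj → *ahuj*.
*dikag*: final sound = /g/, a voiced consonant → -da → *dikagda*.
*fa* — final sound /a/ (a vowel) → -i → *fai*.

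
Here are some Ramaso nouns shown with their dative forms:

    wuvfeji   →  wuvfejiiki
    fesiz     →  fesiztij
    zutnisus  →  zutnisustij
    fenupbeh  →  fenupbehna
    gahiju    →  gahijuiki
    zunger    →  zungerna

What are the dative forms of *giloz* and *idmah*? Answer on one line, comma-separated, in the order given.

The pattern is sibilance of the final sound: -tij when the stem ends in a sibilant (*fesiz*, *zutnisus*); -na when the stem ends in a non-sibilant consonant (*fenupbeh*, *zunger*); -iki when the stem ends in a vowel (*wuvfeji*, *gahiju*).
*giloz*: final sound = /z/, a sibilant → -tij → *giloztij*.
The final sound of *idmah* is /h/, which is a non-sibilant consonant, so the suffix is -na, giving *idmahna*.

giloztij, idmahna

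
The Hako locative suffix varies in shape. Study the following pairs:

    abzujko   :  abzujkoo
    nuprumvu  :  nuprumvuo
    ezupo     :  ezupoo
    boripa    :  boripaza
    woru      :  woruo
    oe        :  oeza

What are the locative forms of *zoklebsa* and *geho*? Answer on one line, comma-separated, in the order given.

zoklebsaza, gehoo

Looking at the last vowel of each stem: -o when the last vowel of the stem is a rounded vowel (*abzujko*, *nuprumvu*, *ezupo*, *woru*); -za when the last vowel of the stem is an unrounded vowel (*boripa*, *oe*).
*zoklebsa*: last vowel = /a/, an unrounded vowel → -za → *zoklebsaza*.
Since the last vowel of *geho* is /o/ (a rounded vowel), it takes -o, giving *gehoo*.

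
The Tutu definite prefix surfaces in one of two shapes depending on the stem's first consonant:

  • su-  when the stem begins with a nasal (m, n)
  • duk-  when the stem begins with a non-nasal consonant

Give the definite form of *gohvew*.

dukgohvew

The first consonant of *gohvew* is /g/, which is non-nasal, so the prefix is duk-, giving *dukgohvew*.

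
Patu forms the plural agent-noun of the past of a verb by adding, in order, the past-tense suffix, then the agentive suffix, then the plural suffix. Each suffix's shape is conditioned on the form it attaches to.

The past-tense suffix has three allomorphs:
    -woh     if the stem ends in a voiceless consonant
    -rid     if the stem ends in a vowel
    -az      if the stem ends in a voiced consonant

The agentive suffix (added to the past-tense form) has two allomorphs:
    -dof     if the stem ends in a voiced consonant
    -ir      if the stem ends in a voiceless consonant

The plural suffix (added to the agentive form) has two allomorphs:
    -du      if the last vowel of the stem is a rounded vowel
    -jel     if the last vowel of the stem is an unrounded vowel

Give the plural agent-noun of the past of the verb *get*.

getwohirjel

*get*: final sound = /t/, a voiceless consonant → -woh → *getwoh*.
Since the final consonant of the past-tense form *getwoh* is /h/ (voiceless), it takes -ir, giving *getwohir*.
Since the last vowel of the agentive form *getwohir* is /i/ (an unrounded vowel), it takes -jel, giving *getwohirjel*.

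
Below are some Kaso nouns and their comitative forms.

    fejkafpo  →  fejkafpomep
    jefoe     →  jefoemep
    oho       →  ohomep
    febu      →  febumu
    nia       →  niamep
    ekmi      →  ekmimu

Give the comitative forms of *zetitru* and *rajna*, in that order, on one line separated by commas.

zetitrumu, rajnamep

Looking at the last vowel of each stem: -mu when the last vowel of the stem is a high vowel (*febu*, *ekmi*); -mep when the last vowel of the stem is a non-high vowel (*fejkafpo*, *jefoe*, *oho*, *nia*).
*zetitru*: last vowel = /u/, a high vowel → -mu → *zetitrumu*.
Since the last vowel of *rajna* is /a/ (a non-high vowel), it takes -mep, giving *rajnamep*.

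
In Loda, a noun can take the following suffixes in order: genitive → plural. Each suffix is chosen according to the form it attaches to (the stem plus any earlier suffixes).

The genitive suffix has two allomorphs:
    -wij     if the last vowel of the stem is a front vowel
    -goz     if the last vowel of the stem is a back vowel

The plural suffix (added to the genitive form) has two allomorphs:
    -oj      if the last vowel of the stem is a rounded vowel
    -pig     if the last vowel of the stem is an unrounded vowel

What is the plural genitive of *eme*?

Since the last vowel of *eme* is /e/ (a front vowel), it takes -wij, giving *emewij*.
The genitive form *emewij*: last vowel = /i/, an unrounded vowel → -pig → *emewijpig*.

emewijpig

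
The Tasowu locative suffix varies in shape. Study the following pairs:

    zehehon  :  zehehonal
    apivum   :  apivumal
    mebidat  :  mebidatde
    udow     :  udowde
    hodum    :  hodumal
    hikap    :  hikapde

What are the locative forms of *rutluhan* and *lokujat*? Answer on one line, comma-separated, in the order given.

Looking at the final consonant of each stem: -al when the stem ends in a nasal (*zehehon*, *apivum*, *hodum*); -de when the stem ends in a non-nasal consonant (*mebidat*, *udow*, *hikap*).
The final consonant of *rutluhan* is /n/, which is a nasal, so the suffix is -al, giving *rutluhanal*.
Since the final consonant of *lokujat* is /t/ (non-nasal), it takes -de, giving *lokujatde*.

rutluhanal, lokujatde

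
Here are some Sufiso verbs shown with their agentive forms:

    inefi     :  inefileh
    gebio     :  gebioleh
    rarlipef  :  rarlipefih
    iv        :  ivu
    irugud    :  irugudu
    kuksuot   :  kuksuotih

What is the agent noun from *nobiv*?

The pattern is voicing of the final sound: -ih when the stem ends in a voiceless consonant (*rarlipef*, *kuksuot*); -u when the stem ends in a voiced consonant (*iv*, *irugud*); -leh when the stem ends in a vowel (*inefi*, *gebio*).
*nobiv*: final sound = /v/, a voiced consonant → -u → *nobivu*.

nobivu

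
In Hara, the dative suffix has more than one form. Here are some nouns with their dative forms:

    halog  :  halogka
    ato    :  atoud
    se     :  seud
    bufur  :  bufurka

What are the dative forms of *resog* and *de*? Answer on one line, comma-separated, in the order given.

The pattern is consonant vs. vowel: -ka when the stem ends in a consonant (*halog*, *bufur*); -ud when the stem ends in a vowel (*ato*, *se*).
*resog* — final sound /g/ (a consonant) → -ka → *resogka*.
The final sound of *de* is /e/, which is a vowel, so the suffix is -ud, giving *deud*.

resogka, deud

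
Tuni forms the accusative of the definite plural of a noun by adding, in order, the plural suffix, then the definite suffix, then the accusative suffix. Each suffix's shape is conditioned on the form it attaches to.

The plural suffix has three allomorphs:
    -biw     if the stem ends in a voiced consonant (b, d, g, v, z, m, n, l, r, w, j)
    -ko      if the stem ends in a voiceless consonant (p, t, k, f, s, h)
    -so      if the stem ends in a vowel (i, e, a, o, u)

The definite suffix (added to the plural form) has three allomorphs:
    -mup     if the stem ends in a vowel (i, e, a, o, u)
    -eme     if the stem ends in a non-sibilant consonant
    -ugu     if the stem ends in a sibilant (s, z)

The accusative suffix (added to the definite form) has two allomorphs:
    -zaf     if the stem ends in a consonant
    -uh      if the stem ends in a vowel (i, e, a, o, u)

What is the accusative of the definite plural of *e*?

esomupzaf

*e*: final sound = /e/, a vowel → -so → *eso*.
The plural form *eso*: final sound = /o/, a vowel → -mup → *esomup*.
The definite form *esomup* — final sound /p/ (a consonant) → -zaf → *esomupzaf*.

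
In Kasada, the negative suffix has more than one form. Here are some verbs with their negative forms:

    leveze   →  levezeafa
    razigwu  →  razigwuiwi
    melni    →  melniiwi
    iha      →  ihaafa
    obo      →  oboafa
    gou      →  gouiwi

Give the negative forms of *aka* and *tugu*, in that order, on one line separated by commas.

The pattern is height harmony: -iwi when the last vowel of the stem is a high vowel (*razigwu*, *melni*, *gou*); -afa when the last vowel of the stem is a non-high vowel (*leveze*, *iha*, *obo*).
The last vowel of *aka* is /a/, which is a non-high vowel, so the suffix is -afa, giving *akaafa*.
*tugu* — last vowel /u/ (a high vowel) → -iwi → *tuguiwi*.

akaafa, tuguiwi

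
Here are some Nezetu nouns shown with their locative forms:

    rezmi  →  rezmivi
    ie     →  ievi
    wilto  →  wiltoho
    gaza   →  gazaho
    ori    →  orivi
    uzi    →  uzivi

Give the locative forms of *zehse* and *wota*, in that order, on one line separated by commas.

The pattern is front/back vowel harmony: -vi when the last vowel of the stem is a front vowel (*rezmi*, *ie*, *ori*, *uzi*); -ho when the last vowel of the stem is a back vowel (*wilto*, *gaza*).
The last vowel of *zehse* is /e/, which is a front vowel, so the suffix is -vi, giving *zehsevi*.
Since the last vowel of *wota* is /a/ (a back vowel), it takes -ho, giving *wotaho*.

zehsevi, wotaho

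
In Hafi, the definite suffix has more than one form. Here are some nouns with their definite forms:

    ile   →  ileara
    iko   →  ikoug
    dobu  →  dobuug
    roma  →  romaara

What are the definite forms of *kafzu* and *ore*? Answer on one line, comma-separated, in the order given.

kafzuug, oreara

The alternation tracks the last vowel of the stem — -ug when the last vowel of the stem is a rounded vowel (*iko*, *dobu*); -ara when the last vowel of the stem is an unrounded vowel (*ile*, *roma*).
The last vowel of *kafzu* is /u/, which is a rounded vowel, so the suffix is -ug, giving *kafzuug*.
The last vowel of *ore* is /e/, which is an unrounded vowel, so the suffix is -ara, giving *oreara*.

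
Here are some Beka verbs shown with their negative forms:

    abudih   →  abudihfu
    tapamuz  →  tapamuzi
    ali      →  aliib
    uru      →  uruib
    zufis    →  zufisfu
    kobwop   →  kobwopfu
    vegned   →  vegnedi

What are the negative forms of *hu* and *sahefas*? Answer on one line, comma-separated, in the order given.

huib, sahefasfu

The pattern is voicing of the final sound: -fu when the stem ends in a voiceless consonant (*abudih*, *zufis*, *kobwop*); -i when the stem ends in a voiced consonant (*tapamuz*, *vegned*); -ib when the stem ends in a vowel (*ali*, *uru*).
Since the final sound of *hu* is /u/ (a vowel), it takes -ib, giving *huib*.
*sahefas* — final sound /s/ (a voiceless consonant) → -fu → *sahefasfu*.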